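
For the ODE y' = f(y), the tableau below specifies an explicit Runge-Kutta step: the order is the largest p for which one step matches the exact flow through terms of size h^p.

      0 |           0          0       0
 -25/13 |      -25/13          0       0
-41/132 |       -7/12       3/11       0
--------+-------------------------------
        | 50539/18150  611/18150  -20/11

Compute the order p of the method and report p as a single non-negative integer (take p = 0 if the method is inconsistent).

b = (50539/18150, 611/18150, -20/11)
c = (0, -25/13, -41/132)
Ac = (0, 0, -75/143)
Σ b_i: 50539/18150·1 + 611/18150·1 + (-20/11)·1 = 1 ✓
b·c: 611/18150·(-25/13) + (-20/11)·(-41/132) = 1/2 ✓
b·c²: 611/18150·625/169 + (-20/11)·1681/17424 = -31715/622908 ≠ 1/3 ⇒ order 2.
b·Ac: (-20/11)·(-75/143) = 1500/1573 ≠ 1/6

2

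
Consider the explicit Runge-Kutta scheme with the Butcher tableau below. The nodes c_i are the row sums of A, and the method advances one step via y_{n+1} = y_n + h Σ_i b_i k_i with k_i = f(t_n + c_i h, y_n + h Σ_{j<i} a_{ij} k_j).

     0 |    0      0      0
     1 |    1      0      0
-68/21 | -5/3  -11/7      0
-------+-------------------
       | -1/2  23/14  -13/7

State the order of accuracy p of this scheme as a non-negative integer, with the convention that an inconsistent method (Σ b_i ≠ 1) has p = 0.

0

b = (-1/2, 23/14, -13/7)
c = (0, 1, -68/21)
Ac = (0, 0, -11/7)
Σ b_i: (-1/2)·1 + 23/14·1 + (-13/7)·1 = -5/7 ≠ 1 ⇒ order 0.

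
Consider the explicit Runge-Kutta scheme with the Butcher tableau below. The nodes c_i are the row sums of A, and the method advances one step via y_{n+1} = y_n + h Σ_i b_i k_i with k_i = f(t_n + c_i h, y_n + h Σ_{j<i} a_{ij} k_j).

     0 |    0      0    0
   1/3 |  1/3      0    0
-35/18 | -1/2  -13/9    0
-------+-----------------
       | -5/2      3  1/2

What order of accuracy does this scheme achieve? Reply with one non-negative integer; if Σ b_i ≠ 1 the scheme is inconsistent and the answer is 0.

b = (-5/2, 3, 1/2)
c = (0, 1/3, -35/18)
Ac = (0, 0, -13/27)
Σ b_i: (-5/2)·1 + 3·1 + 1/2·1 = 1 ✓
b·c: 3·1/3 + 1/2·(-35/18) = 1/36 ≠ 1/2 ⇒ order 1.

1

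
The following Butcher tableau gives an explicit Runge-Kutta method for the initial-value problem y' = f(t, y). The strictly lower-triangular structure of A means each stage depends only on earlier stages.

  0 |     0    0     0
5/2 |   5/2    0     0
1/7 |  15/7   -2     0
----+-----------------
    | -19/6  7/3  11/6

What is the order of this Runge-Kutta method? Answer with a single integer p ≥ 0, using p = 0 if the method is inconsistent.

b = (-19/6, 7/3, 11/6)
c = (0, 5/2, 1/7)
Ac = (0, 0, -5)
Σ b_i: (-19/6)·1 + 7/3·1 + 11/6·1 = 1 ✓
b·c: 7/3·5/2 + 11/6·1/7 = 128/21 ≠ 1/2 ⇒ order 1.

1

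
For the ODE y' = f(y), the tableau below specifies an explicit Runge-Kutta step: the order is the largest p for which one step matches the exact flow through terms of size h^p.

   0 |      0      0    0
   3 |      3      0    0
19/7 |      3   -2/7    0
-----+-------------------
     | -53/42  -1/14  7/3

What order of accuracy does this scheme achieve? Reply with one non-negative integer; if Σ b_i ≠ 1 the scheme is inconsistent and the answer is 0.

b = (-53/42, -1/14, 7/3)
c = (0, 3, 19/7)
Ac = (0, 0, -6/7)
Σ b_i: (-53/42)·1 + (-1/14)·1 + 7/3·1 = 1 ✓
b·c: (-1/14)·3 + 7/3·19/7 = 257/42 ≠ 1/2 ⇒ order 1.

1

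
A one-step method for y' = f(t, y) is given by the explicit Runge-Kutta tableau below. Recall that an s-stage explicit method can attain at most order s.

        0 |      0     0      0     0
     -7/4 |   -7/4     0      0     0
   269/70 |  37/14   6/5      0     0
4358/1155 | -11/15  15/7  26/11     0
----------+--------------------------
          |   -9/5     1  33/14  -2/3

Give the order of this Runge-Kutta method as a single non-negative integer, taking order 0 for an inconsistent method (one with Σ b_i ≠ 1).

0

b = (-9/5, 1, 33/14, -2/3)
c = (0, -7/4, 269/70, 4358/1155)
Ac = (0, 0, -21/10, 8213/1540)
Σ b_i: (-9/5)·1 + 1·1 + 33/14·1 + (-2/3)·1 = 187/210 ≠ 1 ⇒ order 0.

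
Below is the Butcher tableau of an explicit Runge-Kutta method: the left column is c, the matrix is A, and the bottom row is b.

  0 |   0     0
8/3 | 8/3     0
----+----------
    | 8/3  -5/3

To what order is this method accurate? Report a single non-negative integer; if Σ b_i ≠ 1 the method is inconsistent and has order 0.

1

b = (8/3, -5/3)
c = (0, 8/3)
Σ b_i: 8/3·1 + (-5/3)·1 = 1 ✓
b·c: (-5/3)·8/3 = -40/9 ≠ 1/2 ⇒ order 1.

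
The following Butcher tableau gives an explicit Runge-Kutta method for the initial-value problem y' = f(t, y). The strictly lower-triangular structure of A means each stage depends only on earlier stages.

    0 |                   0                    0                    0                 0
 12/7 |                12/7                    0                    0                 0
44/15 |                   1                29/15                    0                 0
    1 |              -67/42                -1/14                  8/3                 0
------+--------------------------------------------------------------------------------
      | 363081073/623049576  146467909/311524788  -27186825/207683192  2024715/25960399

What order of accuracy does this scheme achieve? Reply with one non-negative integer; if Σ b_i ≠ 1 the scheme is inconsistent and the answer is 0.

b = (363081073/623049576, 146467909/311524788, -27186825/207683192, 2024715/25960399)
c = (0, 12/7, 44/15, 1)
Ac = (0, 0, 116/35, 16978/2205)
Σ b_i: 363081073/623049576·1 + 146467909/311524788·1 + (-27186825/207683192)·1 + 2024715/25960399·1 = 1 ✓
b·c: 146467909/311524788·12/7 + (-27186825/207683192)·44/15 + 2024715/25960399·1 = 1/2 ✓
b·c²: 146467909/311524788·144/49 + (-27186825/207683192)·1936/225 + 2024715/25960399·1 = 1/3 ✓
b·Ac: (-27186825/207683192)·116/35 + 2024715/25960399·16978/2205 = 1/6 ✓
b·c³: 146467909/311524788·1728/343 + (-27186825/207683192)·85184/3375 + 2024715/25960399·1 = -7011210271/8177525685 ≠ 1/4 ⇒ order 3.
b·(c∘Ac): (-27186825/207683192)·5104/525 + 2024715/25960399·16978/2205 = -366421000/545168379 ≠ 1/8
b·Ac²: (-27186825/207683192)·1392/245 + 2024715/25960399·5263784/231525 = 8418139846/8177525685 ≠ 1/12
b·A²c: 2024715/25960399·928/105 = 17894624/25960399 ≠ 1/24

3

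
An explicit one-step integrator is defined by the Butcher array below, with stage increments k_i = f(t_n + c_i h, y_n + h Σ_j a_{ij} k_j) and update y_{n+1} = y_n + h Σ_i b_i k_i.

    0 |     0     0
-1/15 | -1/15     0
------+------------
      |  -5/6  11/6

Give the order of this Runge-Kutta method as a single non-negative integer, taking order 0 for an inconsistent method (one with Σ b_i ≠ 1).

b = (-5/6, 11/6)
c = (0, -1/15)
Σ b_i: (-5/6)·1 + 11/6·1 = 1 ✓
b·c: 11/6·(-1/15) = -11/90 ≠ 1/2 ⇒ order 1.

1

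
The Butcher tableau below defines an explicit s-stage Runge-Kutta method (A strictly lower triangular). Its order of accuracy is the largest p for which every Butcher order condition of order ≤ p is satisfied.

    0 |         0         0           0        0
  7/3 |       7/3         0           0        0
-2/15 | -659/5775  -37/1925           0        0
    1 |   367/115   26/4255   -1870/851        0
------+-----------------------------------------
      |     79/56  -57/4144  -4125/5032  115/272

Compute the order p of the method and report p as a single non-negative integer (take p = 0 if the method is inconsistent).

4

b = (79/56, -57/4144, -4125/5032, 115/272)
c = (0, 7/3, -2/15, 1)
Ac = (0, 0, -37/825, 106/345)
Σ b_i: 79/56·1 + (-57/4144)·1 + (-4125/5032)·1 + 115/272·1 = 1 ✓
b·c: (-57/4144)·7/3 + (-4125/5032)·(-2/15) + 115/272·1 = 1/2 ✓
b·c²: (-57/4144)·49/9 + (-4125/5032)·4/225 + 115/272·1 = 1/3 ✓
b·Ac: (-4125/5032)·(-37/825) + 115/272·106/345 = 1/6 ✓
b·c³: (-57/4144)·343/27 + (-4125/5032)·(-8/3375) + 115/272·1 = 1/4 ✓
b·(c∘Ac): (-4125/5032)·74/12375 + 115/272·106/345 = 1/8 ✓
b·Ac²: (-4125/5032)·(-259/2475) + 115/272·(-2/345) = 1/12 ✓
b·A²c: 115/272·34/345 = 1/24 ✓; 4 stages ⇒ order 4.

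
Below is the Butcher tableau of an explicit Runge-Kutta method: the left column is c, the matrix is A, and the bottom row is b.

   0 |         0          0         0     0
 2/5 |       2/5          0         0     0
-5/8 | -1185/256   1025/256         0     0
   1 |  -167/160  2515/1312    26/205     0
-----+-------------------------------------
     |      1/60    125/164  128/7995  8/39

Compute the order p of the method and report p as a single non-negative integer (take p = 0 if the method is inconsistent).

b = (1/60, 125/164, 128/7995, 8/39)
c = (0, 2/5, -5/8, 1)
Ac = (0, 0, 205/128, 11/16)
Σ b_i: 1/60·1 + 125/164·1 + 128/7995·1 + 8/39·1 = 1 ✓
b·c: 125/164·2/5 + 128/7995·(-5/8) + 8/39·1 = 1/2 ✓
b·c²: 125/164·4/25 + 128/7995·25/64 + 8/39·1 = 1/3 ✓
b·Ac: 128/7995·205/128 + 8/39·11/16 = 1/6 ✓
b·c³: 125/164·8/125 + 128/7995·(-125/512) + 8/39·1 = 1/4 ✓
b·(c∘Ac): 128/7995·(-1025/1024) + 8/39·11/16 = 1/8 ✓
b·Ac²: 128/7995·41/64 + 8/39·57/160 = 1/12 ✓
b·A²c: 8/39·13/64 = 1/24 ✓; 4 stages ⇒ order 4.

4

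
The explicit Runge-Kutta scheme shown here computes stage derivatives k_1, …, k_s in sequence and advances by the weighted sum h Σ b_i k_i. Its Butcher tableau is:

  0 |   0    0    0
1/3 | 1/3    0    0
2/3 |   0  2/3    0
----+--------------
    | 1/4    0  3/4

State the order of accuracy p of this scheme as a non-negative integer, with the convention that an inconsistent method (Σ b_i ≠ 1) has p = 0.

b = (1/4, 0, 3/4)
c = (0, 1/3, 2/3)
Ac = (0, 0, 2/9)
Σ b_i: 1/4·1 + 3/4·1 = 1 ✓
b·c: 3/4·2/3 = 1/2 ✓
b·c²: 3/4·4/9 = 1/3 ✓
b·Ac: 3/4·2/9 = 1/6 ✓; 3 stages ⇒ order 3.

3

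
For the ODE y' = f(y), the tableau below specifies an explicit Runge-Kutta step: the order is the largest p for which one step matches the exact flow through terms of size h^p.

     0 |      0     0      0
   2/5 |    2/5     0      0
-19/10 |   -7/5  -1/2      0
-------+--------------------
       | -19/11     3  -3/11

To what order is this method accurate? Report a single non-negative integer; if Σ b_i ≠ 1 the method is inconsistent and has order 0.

b = (-19/11, 3, -3/11)
c = (0, 2/5, -19/10)
Ac = (0, 0, -1/5)
Σ b_i: (-19/11)·1 + 3·1 + (-3/11)·1 = 1 ✓
b·c: 3·2/5 + (-3/11)·(-19/10) = 189/110 ≠ 1/2 ⇒ order 1.

1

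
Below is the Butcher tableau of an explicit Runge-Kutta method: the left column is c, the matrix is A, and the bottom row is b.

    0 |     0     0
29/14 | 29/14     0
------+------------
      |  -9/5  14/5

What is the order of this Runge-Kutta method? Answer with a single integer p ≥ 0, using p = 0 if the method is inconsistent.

b = (-9/5, 14/5)
c = (0, 29/14)
Σ b_i: (-9/5)·1 + 14/5·1 = 1 ✓
b·c: 14/5·29/14 = 29/5 ≠ 1/2 ⇒ order 1.

1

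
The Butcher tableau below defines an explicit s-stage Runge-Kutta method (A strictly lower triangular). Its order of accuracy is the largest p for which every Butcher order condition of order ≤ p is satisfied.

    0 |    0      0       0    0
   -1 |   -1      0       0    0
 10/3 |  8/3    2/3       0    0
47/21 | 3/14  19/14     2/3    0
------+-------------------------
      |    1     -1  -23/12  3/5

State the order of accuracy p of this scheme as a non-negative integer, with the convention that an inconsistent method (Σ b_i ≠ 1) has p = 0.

0

b = (1, -1, -23/12, 3/5)
c = (0, -1, 10/3, 47/21)
Ac = (0, 0, -2/3, 109/126)
Σ b_i: 1·1 + (-1)·1 + (-23/12)·1 + 3/5·1 = -79/60 ≠ 1 ⇒ order 0.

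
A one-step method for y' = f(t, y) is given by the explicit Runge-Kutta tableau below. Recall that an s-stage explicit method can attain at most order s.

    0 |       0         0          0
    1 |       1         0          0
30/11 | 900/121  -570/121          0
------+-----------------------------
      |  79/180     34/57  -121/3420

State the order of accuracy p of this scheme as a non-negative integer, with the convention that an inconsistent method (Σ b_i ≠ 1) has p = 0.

b = (79/180, 34/57, -121/3420)
c = (0, 1, 30/11)
Ac = (0, 0, -570/121)
Σ b_i: 79/180·1 + 34/57·1 + (-121/3420)·1 = 1 ✓
b·c: 34/57·1 + (-121/3420)·30/11 = 1/2 ✓
b·c²: 34/57·1 + (-121/3420)·900/121 = 1/3 ✓
b·Ac: (-121/3420)·(-570/121) = 1/6 ✓; 3 stages ⇒ order 3.

3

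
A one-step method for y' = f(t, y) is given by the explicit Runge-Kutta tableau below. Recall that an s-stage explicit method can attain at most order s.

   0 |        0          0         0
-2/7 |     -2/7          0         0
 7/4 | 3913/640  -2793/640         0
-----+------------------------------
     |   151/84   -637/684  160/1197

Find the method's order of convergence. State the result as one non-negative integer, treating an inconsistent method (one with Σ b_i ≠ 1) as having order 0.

3

b = (151/84, -637/684, 160/1197)
c = (0, -2/7, 7/4)
Ac = (0, 0, 399/320)
Σ b_i: 151/84·1 + (-637/684)·1 + 160/1197·1 = 1 ✓
b·c: (-637/684)·(-2/7) + 160/1197·7/4 = 1/2 ✓
b·c²: (-637/684)·4/49 + 160/1197·49/16 = 1/3 ✓
b·Ac: 160/1197·399/320 = 1/6 ✓; 3 stages ⇒ order 3.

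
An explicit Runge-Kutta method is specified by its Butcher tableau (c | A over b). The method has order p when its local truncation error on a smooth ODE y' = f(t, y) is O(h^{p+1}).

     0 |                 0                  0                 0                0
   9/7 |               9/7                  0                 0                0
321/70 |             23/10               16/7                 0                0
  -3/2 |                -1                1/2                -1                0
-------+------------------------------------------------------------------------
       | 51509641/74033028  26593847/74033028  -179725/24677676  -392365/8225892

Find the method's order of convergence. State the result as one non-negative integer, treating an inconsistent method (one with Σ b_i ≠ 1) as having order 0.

3

b = (51509641/74033028, 26593847/74033028, -179725/24677676, -392365/8225892)
c = (0, 9/7, 321/70, -3/2)
Ac = (0, 0, 144/49, -138/35)
Σ b_i: 51509641/74033028·1 + 26593847/74033028·1 + (-179725/24677676)·1 + (-392365/8225892)·1 = 1 ✓
b·c: 26593847/74033028·9/7 + (-179725/24677676)·321/70 + (-392365/8225892)·(-3/2) = 1/2 ✓
b·c²: 26593847/74033028·81/49 + (-179725/24677676)·103041/4900 + (-392365/8225892)·9/4 = 1/3 ✓
b·Ac: (-179725/24677676)·144/49 + (-392365/8225892)·(-138/35) = 1/6 ✓
b·c³: 26593847/74033028·729/343 + (-179725/24677676)·33076161/343000 + (-392365/8225892)·(-27/8) = 28425191/127958320 ≠ 1/4 ⇒ order 3.
b·(c∘Ac): (-179725/24677676)·23112/1715 + (-392365/8225892)·207/35 = -17029713/44785412 ≠ 1/8
b·Ac²: (-179725/24677676)·1296/343 + (-392365/8225892)·(-98991/4900) = 119782361/127958320 ≠ 1/12
b·A²c: (-392365/8225892)·(-144/49) = 1569460/11196353 ≠ 1/24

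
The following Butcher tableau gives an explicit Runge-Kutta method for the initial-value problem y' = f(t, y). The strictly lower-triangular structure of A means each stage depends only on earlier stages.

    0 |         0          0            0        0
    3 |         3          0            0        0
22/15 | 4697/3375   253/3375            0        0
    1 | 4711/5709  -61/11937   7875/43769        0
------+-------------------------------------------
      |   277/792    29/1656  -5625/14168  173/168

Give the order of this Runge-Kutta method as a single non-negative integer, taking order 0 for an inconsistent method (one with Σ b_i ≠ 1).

4

b = (277/792, 29/1656, -5625/14168, 173/168)
c = (0, 3, 22/15, 1)
Ac = (0, 0, 253/1125, 43/173)
Σ b_i: 277/792·1 + 29/1656·1 + (-5625/14168)·1 + 173/168·1 = 1 ✓
b·c: 29/1656·3 + (-5625/14168)·22/15 + 173/168·1 = 1/2 ✓
b·c²: 29/1656·9 + (-5625/14168)·484/225 + 173/168·1 = 1/3 ✓
b·Ac: (-5625/14168)·253/1125 + 173/168·43/173 = 1/6 ✓
b·c³: 29/1656·27 + (-5625/14168)·10648/3375 + 173/168·1 = 1/4 ✓
b·(c∘Ac): (-5625/14168)·5566/16875 + 173/168·43/173 = 1/8 ✓
b·Ac²: (-5625/14168)·253/375 + 173/168·59/173 = 1/12 ✓
b·A²c: 173/168·7/173 = 1/24 ✓; 4 stages ⇒ order 4.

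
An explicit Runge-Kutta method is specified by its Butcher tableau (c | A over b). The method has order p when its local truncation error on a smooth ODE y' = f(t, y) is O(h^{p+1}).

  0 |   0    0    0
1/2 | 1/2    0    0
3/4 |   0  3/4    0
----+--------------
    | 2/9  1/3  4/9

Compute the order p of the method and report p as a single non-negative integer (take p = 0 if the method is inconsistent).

3

b = (2/9, 1/3, 4/9)
c = (0, 1/2, 3/4)
Ac = (0, 0, 3/8)
Σ b_i: 2/9·1 + 1/3·1 + 4/9·1 = 1 ✓
b·c: 1/3·1/2 + 4/9·3/4 = 1/2 ✓
b·c²: 1/3·1/4 + 4/9·9/16 = 1/3 ✓
b·Ac: 4/9·3/8 = 1/6 ✓; 3 stages ⇒ order 3.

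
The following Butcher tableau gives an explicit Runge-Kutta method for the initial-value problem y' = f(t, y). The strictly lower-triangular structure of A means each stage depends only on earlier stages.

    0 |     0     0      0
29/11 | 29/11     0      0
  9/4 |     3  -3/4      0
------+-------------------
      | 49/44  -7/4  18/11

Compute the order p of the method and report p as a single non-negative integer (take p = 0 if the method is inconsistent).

1

b = (49/44, -7/4, 18/11)
c = (0, 29/11, 9/4)
Ac = (0, 0, -87/44)
Σ b_i: 49/44·1 + (-7/4)·1 + 18/11·1 = 1 ✓
b·c: (-7/4)·29/11 + 18/11·9/4 = -41/44 ≠ 1/2 ⇒ order 1.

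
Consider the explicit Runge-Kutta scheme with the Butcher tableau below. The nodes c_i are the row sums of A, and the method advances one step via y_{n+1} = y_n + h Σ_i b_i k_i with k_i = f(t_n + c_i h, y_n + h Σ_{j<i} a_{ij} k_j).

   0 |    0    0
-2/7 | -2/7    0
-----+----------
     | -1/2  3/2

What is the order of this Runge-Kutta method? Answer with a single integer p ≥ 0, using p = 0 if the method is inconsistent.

1

b = (-1/2, 3/2)
c = (0, -2/7)
Σ b_i: (-1/2)·1 + 3/2·1 = 1 ✓
b·c: 3/2·(-2/7) = -3/7 ≠ 1/2 ⇒ order 1.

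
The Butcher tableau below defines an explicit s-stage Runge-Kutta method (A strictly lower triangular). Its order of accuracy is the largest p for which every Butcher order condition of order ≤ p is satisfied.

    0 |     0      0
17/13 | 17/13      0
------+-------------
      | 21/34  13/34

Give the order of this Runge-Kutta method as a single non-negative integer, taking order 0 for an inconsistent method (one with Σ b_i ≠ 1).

b = (21/34, 13/34)
c = (0, 17/13)
Σ b_i: 21/34·1 + 13/34·1 = 1 ✓
b·c: 13/34·17/13 = 1/2 ✓; 2 stages ⇒ order 2.

2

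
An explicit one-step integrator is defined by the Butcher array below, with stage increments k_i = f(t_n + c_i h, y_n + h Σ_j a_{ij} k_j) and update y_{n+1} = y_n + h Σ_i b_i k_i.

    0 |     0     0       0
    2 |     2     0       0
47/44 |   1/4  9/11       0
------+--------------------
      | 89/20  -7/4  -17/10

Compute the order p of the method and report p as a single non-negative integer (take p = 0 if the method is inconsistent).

1

b = (89/20, -7/4, -17/10)
c = (0, 2, 47/44)
Ac = (0, 0, 18/11)
Σ b_i: 89/20·1 + (-7/4)·1 + (-17/10)·1 = 1 ✓
b·c: (-7/4)·2 + (-17/10)·47/44 = -2339/440 ≠ 1/2 ⇒ order 1.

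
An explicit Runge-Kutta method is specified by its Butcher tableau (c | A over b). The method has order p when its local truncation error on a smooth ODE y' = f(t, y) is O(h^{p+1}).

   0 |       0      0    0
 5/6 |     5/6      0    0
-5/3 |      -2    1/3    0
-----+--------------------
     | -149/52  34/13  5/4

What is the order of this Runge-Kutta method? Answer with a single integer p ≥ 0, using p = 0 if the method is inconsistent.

b = (-149/52, 34/13, 5/4)
c = (0, 5/6, -5/3)
Ac = (0, 0, 5/18)
Σ b_i: (-149/52)·1 + 34/13·1 + 5/4·1 = 1 ✓
b·c: 34/13·5/6 + 5/4·(-5/3) = 5/52 ≠ 1/2 ⇒ order 1.

1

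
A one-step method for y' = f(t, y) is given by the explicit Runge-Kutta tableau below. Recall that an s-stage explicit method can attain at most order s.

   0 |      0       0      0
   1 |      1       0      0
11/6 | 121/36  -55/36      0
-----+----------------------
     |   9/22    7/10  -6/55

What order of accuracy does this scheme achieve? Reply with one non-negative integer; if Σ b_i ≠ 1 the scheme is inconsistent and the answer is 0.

b = (9/22, 7/10, -6/55)
c = (0, 1, 11/6)
Ac = (0, 0, -55/36)
Σ b_i: 9/22·1 + 7/10·1 + (-6/55)·1 = 1 ✓
b·c: 7/10·1 + (-6/55)·11/6 = 1/2 ✓
b·c²: 7/10·1 + (-6/55)·121/36 = 1/3 ✓
b·Ac: (-6/55)·(-55/36) = 1/6 ✓; 3 stages ⇒ order 3.

3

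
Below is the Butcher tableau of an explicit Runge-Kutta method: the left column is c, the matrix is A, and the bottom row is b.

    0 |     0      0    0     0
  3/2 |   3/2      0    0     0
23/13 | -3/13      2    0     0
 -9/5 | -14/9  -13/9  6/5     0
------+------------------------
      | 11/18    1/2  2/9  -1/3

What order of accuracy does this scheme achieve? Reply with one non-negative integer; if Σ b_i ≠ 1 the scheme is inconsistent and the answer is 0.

1

b = (11/18, 1/2, 2/9, -1/3)
c = (0, 3/2, 23/13, -9/5)
Ac = (0, 0, 3, -17/390)
Σ b_i: 11/18·1 + 1/2·1 + 2/9·1 + (-1/3)·1 = 1 ✓
b·c: 1/2·3/2 + 2/9·23/13 + (-1/3)·(-9/5) = 4079/2340 ≠ 1/2 ⇒ order 1.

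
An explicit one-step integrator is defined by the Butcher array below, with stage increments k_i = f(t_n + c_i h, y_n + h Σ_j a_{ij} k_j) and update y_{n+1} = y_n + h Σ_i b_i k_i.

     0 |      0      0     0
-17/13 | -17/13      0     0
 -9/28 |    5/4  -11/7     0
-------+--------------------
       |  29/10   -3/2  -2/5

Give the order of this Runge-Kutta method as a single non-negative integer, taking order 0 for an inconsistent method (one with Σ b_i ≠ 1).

b = (29/10, -3/2, -2/5)
c = (0, -17/13, -9/28)
Ac = (0, 0, 187/91)
Σ b_i: 29/10·1 + (-3/2)·1 + (-2/5)·1 = 1 ✓
b·c: (-3/2)·(-17/13) + (-2/5)·(-9/28) = 951/455 ≠ 1/2 ⇒ order 1.

1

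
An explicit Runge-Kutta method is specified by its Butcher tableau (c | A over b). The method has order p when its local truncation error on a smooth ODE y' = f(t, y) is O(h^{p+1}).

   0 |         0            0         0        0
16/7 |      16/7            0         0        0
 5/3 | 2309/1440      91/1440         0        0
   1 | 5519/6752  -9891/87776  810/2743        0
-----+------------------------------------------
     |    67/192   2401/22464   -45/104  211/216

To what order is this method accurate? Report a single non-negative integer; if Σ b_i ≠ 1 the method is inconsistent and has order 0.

b = (67/192, 2401/22464, -45/104, 211/216)
c = (0, 16/7, 5/3, 1)
Ac = (0, 0, 13/90, 99/422)
Σ b_i: 67/192·1 + 2401/22464·1 + (-45/104)·1 + 211/216·1 = 1 ✓
b·c: 2401/22464·16/7 + (-45/104)·5/3 + 211/216·1 = 1/2 ✓
b·c²: 2401/22464·256/49 + (-45/104)·25/9 + 211/216·1 = 1/3 ✓
b·Ac: (-45/104)·13/90 + 211/216·99/422 = 1/6 ✓
b·c³: 2401/22464·4096/343 + (-45/104)·125/27 + 211/216·1 = 1/4 ✓
b·(c∘Ac): (-45/104)·13/54 + 211/216·99/422 = 1/8 ✓
b·Ac²: (-45/104)·104/315 + 211/216·342/1477 = 1/12 ✓
b·A²c: 211/216·9/211 = 1/24 ✓; 4 stages ⇒ order 4.

4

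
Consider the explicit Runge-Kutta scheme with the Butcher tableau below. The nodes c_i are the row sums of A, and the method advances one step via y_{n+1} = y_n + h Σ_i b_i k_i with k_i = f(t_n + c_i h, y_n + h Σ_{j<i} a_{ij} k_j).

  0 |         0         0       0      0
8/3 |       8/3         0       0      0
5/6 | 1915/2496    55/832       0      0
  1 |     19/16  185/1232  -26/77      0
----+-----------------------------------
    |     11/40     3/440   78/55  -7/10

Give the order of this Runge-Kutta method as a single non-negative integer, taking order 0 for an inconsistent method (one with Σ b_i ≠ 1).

4

b = (11/40, 3/440, 78/55, -7/10)
c = (0, 8/3, 5/6, 1)
Ac = (0, 0, 55/312, 5/42)
Σ b_i: 11/40·1 + 3/440·1 + 78/55·1 + (-7/10)·1 = 1 ✓
b·c: 3/440·8/3 + 78/55·5/6 + (-7/10)·1 = 1/2 ✓
b·c²: 3/440·64/9 + 78/55·25/36 + (-7/10)·1 = 1/3 ✓
b·Ac: 78/55·55/312 + (-7/10)·5/42 = 1/6 ✓
b·c³: 3/440·512/27 + 78/55·125/216 + (-7/10)·1 = 1/4 ✓
b·(c∘Ac): 78/55·275/1872 + (-7/10)·5/42 = 1/8 ✓
b·Ac²: 78/55·55/117 + (-7/10)·5/6 = 1/12 ✓
b·A²c: (-7/10)·(-5/84) = 1/24 ✓; 4 stages ⇒ order 4.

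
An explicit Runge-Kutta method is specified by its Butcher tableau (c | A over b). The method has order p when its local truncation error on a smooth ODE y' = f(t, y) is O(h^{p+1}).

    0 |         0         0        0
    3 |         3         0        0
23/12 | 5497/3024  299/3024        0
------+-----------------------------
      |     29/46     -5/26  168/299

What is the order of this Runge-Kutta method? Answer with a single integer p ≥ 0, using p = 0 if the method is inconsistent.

3

b = (29/46, -5/26, 168/299)
c = (0, 3, 23/12)
Ac = (0, 0, 299/1008)
Σ b_i: 29/46·1 + (-5/26)·1 + 168/299·1 = 1 ✓
b·c: (-5/26)·3 + 168/299·23/12 = 1/2 ✓
b·c²: (-5/26)·9 + 168/299·529/144 = 1/3 ✓
b·Ac: 168/299·299/1008 = 1/6 ✓; 3 stages ⇒ order 3.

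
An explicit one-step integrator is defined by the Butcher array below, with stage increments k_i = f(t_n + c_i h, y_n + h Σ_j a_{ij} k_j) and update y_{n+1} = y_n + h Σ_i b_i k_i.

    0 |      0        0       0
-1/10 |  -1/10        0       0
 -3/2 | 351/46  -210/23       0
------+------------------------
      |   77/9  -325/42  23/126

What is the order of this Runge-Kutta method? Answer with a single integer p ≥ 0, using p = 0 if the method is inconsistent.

3

b = (77/9, -325/42, 23/126)
c = (0, -1/10, -3/2)
Ac = (0, 0, 21/23)
Σ b_i: 77/9·1 + (-325/42)·1 + 23/126·1 = 1 ✓
b·c: (-325/42)·(-1/10) + 23/126·(-3/2) = 1/2 ✓
b·c²: (-325/42)·1/100 + 23/126·9/4 = 1/3 ✓
b·Ac: 23/126·21/23 = 1/6 ✓; 3 stages ⇒ order 3.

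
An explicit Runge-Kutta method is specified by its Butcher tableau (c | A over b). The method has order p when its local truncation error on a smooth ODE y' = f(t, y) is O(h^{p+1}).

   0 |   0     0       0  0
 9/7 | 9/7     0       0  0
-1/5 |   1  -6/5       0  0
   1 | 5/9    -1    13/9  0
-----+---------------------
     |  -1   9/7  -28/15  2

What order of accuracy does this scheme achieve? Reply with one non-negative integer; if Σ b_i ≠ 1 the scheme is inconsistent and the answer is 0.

b = (-1, 9/7, -28/15, 2)
c = (0, 9/7, -1/5, 1)
Ac = (0, 0, -54/35, -496/315)
Σ b_i: (-1)·1 + 9/7·1 + (-28/15)·1 + 2·1 = 44/105 ≠ 1 ⇒ order 0.

0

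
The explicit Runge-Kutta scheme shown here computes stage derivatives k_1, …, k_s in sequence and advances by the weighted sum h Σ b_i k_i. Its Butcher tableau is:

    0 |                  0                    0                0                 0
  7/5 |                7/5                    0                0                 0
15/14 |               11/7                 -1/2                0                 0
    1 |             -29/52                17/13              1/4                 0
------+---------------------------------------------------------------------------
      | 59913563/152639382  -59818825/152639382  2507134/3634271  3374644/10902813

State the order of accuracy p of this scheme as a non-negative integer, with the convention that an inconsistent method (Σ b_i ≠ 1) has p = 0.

3

b = (59913563/152639382, -59818825/152639382, 2507134/3634271, 3374644/10902813)
c = (0, 7/5, 15/14, 1)
Ac = (0, 0, -7/10, 7639/3640)
Σ b_i: 59913563/152639382·1 + (-59818825/152639382)·1 + 2507134/3634271·1 + 3374644/10902813·1 = 1 ✓
b·c: (-59818825/152639382)·7/5 + 2507134/3634271·15/14 + 3374644/10902813·1 = 1/2 ✓
b·c²: (-59818825/152639382)·49/25 + 2507134/3634271·225/196 + 3374644/10902813·1 = 1/3 ✓
b·Ac: 2507134/3634271·(-7/10) + 3374644/10902813·7639/3640 = 1/6 ✓
b·c³: (-59818825/152639382)·343/125 + 2507134/3634271·3375/2744 + 3374644/10902813·1 = 42053659/508797940 ≠ 1/4 ⇒ order 3.
b·(c∘Ac): 2507134/3634271·(-3/4) + 3374644/10902813·7639/3640 = 7205327/54514065 ≠ 1/8
b·Ac²: 2507134/3634271·(-49/50) + 3374644/10902813·726197/254800 = 314578123/1526393820 ≠ 1/12
b·A²c: 3374644/10902813·(-7/40) = -5905627/109028130 ≠ 1/24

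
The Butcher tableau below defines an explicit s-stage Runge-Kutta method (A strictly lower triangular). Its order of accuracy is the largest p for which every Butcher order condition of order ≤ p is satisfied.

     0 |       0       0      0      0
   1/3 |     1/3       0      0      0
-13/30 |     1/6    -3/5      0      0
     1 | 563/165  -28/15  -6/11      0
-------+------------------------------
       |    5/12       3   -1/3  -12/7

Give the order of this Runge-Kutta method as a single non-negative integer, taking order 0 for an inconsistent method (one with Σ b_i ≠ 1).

0

b = (5/12, 3, -1/3, -12/7)
c = (0, 1/3, -13/30, 1)
Ac = (0, 0, -1/5, -191/495)
Σ b_i: 5/12·1 + 3·1 + (-1/3)·1 + (-12/7)·1 = 115/84 ≠ 1 ⇒ order 0.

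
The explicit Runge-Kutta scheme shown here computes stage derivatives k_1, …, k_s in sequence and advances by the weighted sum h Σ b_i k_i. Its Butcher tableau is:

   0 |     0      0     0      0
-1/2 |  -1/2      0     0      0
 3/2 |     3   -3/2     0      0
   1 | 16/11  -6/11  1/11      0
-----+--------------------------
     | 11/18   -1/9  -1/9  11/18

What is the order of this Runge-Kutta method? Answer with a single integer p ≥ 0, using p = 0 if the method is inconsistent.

4

b = (11/18, -1/9, -1/9, 11/18)
c = (0, -1/2, 3/2, 1)
Ac = (0, 0, 3/4, 9/22)
Σ b_i: 11/18·1 + (-1/9)·1 + (-1/9)·1 + 11/18·1 = 1 ✓
b·c: (-1/9)·(-1/2) + (-1/9)·3/2 + 11/18·1 = 1/2 ✓
b·c²: (-1/9)·1/4 + (-1/9)·9/4 + 11/18·1 = 1/3 ✓
b·Ac: (-1/9)·3/4 + 11/18·9/22 = 1/6 ✓
b·c³: (-1/9)·(-1/8) + (-1/9)·27/8 + 11/18·1 = 1/4 ✓
b·(c∘Ac): (-1/9)·9/8 + 11/18·9/22 = 1/8 ✓
b·Ac²: (-1/9)·(-3/8) + 11/18·3/44 = 1/12 ✓
b·A²c: 11/18·3/44 = 1/24 ✓; 4 stages ⇒ order 4.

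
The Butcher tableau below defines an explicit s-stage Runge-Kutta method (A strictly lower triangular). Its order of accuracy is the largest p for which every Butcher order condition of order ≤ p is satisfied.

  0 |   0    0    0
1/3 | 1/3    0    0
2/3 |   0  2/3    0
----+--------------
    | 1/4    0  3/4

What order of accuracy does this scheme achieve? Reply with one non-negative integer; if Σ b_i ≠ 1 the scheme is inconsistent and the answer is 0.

b = (1/4, 0, 3/4)
c = (0, 1/3, 2/3)
Ac = (0, 0, 2/9)
Σ b_i: 1/4·1 + 3/4·1 = 1 ✓
b·c: 3/4·2/3 = 1/2 ✓
b·c²: 3/4·4/9 = 1/3 ✓
b·Ac: 3/4·2/9 = 1/6 ✓; 3 stages ⇒ order 3.

3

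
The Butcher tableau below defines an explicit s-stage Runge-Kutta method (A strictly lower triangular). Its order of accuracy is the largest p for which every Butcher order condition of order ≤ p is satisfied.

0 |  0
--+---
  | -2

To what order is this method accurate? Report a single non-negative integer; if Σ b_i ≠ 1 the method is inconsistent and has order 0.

b = (-2)
c = (0)
Σ b_i: (-2)·1 = -2 ≠ 1 ⇒ order 0.

0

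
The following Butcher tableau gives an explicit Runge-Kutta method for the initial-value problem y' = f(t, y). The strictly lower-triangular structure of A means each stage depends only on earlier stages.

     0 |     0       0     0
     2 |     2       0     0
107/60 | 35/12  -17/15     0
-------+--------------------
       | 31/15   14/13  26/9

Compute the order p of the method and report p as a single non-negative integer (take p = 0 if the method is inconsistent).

0

b = (31/15, 14/13, 26/9)
c = (0, 2, 107/60)
Ac = (0, 0, -34/15)
Σ b_i: 31/15·1 + 14/13·1 + 26/9·1 = 3529/585 ≠ 1 ⇒ order 0.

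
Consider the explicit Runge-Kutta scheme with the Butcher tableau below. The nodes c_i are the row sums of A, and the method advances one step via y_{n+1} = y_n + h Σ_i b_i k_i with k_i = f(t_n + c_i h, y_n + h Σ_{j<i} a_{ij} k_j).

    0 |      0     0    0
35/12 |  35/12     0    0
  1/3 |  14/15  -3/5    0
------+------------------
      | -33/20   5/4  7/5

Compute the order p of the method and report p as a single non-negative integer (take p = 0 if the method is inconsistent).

b = (-33/20, 5/4, 7/5)
c = (0, 35/12, 1/3)
Ac = (0, 0, -7/4)
Σ b_i: (-33/20)·1 + 5/4·1 + 7/5·1 = 1 ✓
b·c: 5/4·35/12 + 7/5·1/3 = 329/80 ≠ 1/2 ⇒ order 1.

1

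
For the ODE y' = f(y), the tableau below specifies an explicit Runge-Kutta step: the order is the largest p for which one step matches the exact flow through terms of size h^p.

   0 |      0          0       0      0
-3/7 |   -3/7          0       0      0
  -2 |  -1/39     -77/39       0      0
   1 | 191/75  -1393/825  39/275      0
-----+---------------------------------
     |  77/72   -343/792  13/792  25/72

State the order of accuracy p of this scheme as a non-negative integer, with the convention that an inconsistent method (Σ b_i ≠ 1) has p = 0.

4

b = (77/72, -343/792, 13/792, 25/72)
c = (0, -3/7, -2, 1)
Ac = (0, 0, 11/13, 11/25)
Σ b_i: 77/72·1 + (-343/792)·1 + 13/792·1 + 25/72·1 = 1 ✓
b·c: (-343/792)·(-3/7) + 13/792·(-2) + 25/72·1 = 1/2 ✓
b·c²: (-343/792)·9/49 + 13/792·4 + 25/72·1 = 1/3 ✓
b·Ac: 13/792·11/13 + 25/72·11/25 = 1/6 ✓
b·c³: (-343/792)·(-27/343) + 13/792·(-8) + 25/72·1 = 1/4 ✓
b·(c∘Ac): 13/792·(-22/13) + 25/72·11/25 = 1/8 ✓
b·Ac²: 13/792·(-33/91) + 25/72·9/35 = 1/12 ✓
b·A²c: 25/72·3/25 = 1/24 ✓; 4 stages ⇒ order 4.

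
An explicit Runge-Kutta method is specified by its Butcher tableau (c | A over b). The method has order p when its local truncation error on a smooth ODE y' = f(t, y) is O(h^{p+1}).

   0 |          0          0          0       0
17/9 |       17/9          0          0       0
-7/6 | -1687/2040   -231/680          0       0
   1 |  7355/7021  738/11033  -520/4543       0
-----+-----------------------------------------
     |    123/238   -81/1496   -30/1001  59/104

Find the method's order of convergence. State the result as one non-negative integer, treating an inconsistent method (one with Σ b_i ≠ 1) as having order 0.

4

b = (123/238, -81/1496, -30/1001, 59/104)
c = (0, 17/9, -7/6, 1)
Ac = (0, 0, -77/120, 46/177)
Σ b_i: 123/238·1 + (-81/1496)·1 + (-30/1001)·1 + 59/104·1 = 1 ✓
b·c: (-81/1496)·17/9 + (-30/1001)·(-7/6) + 59/104·1 = 1/2 ✓
b·c²: (-81/1496)·289/81 + (-30/1001)·49/36 + 59/104·1 = 1/3 ✓
b·Ac: (-30/1001)·(-77/120) + 59/104·46/177 = 1/6 ✓
b·c³: (-81/1496)·4913/729 + (-30/1001)·(-343/216) + 59/104·1 = 1/4 ✓
b·(c∘Ac): (-30/1001)·539/720 + 59/104·46/177 = 1/8 ✓
b·Ac²: (-30/1001)·(-1309/1080) + 59/104·44/531 = 1/12 ✓
b·A²c: 59/104·13/177 = 1/24 ✓; 4 stages ⇒ order 4.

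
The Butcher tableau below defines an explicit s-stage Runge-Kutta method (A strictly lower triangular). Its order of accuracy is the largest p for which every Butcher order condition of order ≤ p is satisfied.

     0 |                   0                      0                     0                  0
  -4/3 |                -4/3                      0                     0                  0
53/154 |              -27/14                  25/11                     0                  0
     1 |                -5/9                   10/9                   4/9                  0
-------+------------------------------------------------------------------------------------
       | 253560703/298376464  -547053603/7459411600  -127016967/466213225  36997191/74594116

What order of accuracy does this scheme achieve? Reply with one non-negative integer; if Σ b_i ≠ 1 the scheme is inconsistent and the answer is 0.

b = (253560703/298376464, -547053603/7459411600, -127016967/466213225, 36997191/74594116)
c = (0, -4/3, 53/154, 1)
Ac = (0, 0, -100/33, -2762/2079)
Σ b_i: 253560703/298376464·1 + (-547053603/7459411600)·1 + (-127016967/466213225)·1 + 36997191/74594116·1 = 1 ✓
b·c: (-547053603/7459411600)·(-4/3) + (-127016967/466213225)·53/154 + 36997191/74594116·1 = 1/2 ✓
b·c²: (-547053603/7459411600)·16/9 + (-127016967/466213225)·2809/23716 + 36997191/74594116·1 = 1/3 ✓
b·Ac: (-127016967/466213225)·(-100/33) + 36997191/74594116·(-2762/2079) = 1/6 ✓
b·c³: (-547053603/7459411600)·(-64/27) + (-127016967/466213225)·148877/3652264 + 36997191/74594116·1 = 68102459987/103387444776 ≠ 1/4 ⇒ order 3.
b·(c∘Ac): (-127016967/466213225)·(-2650/2541) + 36997191/74594116·(-2762/2079) = -41935715/111891174 ≠ 1/8
b·Ac²: (-127016967/466213225)·400/99 + 36997191/74594116·973921/480249 = -4908880789/51693722388 ≠ 1/12
b·A²c: 36997191/74594116·(-400/297) = -37370900/55945587 ≠ 1/24

3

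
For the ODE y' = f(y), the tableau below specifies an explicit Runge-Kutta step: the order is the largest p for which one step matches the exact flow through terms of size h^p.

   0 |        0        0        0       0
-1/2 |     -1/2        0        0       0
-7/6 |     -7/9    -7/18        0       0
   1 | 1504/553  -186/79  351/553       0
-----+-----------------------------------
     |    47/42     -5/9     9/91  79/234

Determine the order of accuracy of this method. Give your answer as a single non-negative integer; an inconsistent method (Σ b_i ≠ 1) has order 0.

4

b = (47/42, -5/9, 9/91, 79/234)
c = (0, -1/2, -7/6, 1)
Ac = (0, 0, 7/36, 69/158)
Σ b_i: 47/42·1 + (-5/9)·1 + 9/91·1 + 79/234·1 = 1 ✓
b·c: (-5/9)·(-1/2) + 9/91·(-7/6) + 79/234·1 = 1/2 ✓
b·c²: (-5/9)·1/4 + 9/91·49/36 + 79/234·1 = 1/3 ✓
b·Ac: 9/91·7/36 + 79/234·69/158 = 1/6 ✓
b·c³: (-5/9)·(-1/8) + 9/91·(-343/216) + 79/234·1 = 1/4 ✓
b·(c∘Ac): 9/91·(-49/216) + 79/234·69/158 = 1/8 ✓
b·Ac²: 9/91·(-7/72) + 79/234·87/316 = 1/12 ✓
b·A²c: 79/234·39/316 = 1/24 ✓; 4 stages ⇒ order 4.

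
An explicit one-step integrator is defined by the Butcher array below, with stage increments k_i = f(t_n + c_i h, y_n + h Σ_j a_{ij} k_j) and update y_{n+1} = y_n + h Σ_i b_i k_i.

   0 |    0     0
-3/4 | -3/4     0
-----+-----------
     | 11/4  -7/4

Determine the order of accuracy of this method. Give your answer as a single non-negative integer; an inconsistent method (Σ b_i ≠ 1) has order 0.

b = (11/4, -7/4)
c = (0, -3/4)
Σ b_i: 11/4·1 + (-7/4)·1 = 1 ✓
b·c: (-7/4)·(-3/4) = 21/16 ≠ 1/2 ⇒ order 1.

1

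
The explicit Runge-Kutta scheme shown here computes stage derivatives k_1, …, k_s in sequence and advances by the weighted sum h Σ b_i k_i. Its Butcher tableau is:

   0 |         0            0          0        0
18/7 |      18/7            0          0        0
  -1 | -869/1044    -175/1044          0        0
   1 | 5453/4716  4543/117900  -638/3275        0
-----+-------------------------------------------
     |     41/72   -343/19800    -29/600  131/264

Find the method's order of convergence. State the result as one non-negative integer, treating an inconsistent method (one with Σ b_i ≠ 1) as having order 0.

4

b = (41/72, -343/19800, -29/600, 131/264)
c = (0, 18/7, -1, 1)
Ac = (0, 0, -25/58, 77/262)
Σ b_i: 41/72·1 + (-343/19800)·1 + (-29/600)·1 + 131/264·1 = 1 ✓
b·c: (-343/19800)·18/7 + (-29/600)·(-1) + 131/264·1 = 1/2 ✓
b·c²: (-343/19800)·324/49 + (-29/600)·1 + 131/264·1 = 1/3 ✓
b·Ac: (-29/600)·(-25/58) + 131/264·77/262 = 1/6 ✓
b·c³: (-343/19800)·5832/343 + (-29/600)·(-1) + 131/264·1 = 1/4 ✓
b·(c∘Ac): (-29/600)·25/58 + 131/264·77/262 = 1/8 ✓
b·Ac²: (-29/600)·(-225/203) + 131/264·55/917 = 1/12 ✓
b·A²c: 131/264·11/131 = 1/24 ✓; 4 stages ⇒ order 4.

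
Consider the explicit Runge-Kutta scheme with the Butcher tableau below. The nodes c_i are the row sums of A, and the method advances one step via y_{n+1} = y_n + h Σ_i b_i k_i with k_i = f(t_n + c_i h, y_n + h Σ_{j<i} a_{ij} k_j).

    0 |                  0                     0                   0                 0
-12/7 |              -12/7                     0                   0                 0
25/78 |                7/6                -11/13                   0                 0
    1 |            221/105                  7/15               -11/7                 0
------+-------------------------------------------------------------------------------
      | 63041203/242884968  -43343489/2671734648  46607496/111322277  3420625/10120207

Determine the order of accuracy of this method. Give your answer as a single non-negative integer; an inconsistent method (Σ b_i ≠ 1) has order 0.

b = (63041203/242884968, -43343489/2671734648, 46607496/111322277, 3420625/10120207)
c = (0, -12/7, 25/78, 1)
Ac = (0, 0, 132/91, -3559/2730)
Σ b_i: 63041203/242884968·1 + (-43343489/2671734648)·1 + 46607496/111322277·1 + 3420625/10120207·1 = 1 ✓
b·c: (-43343489/2671734648)·(-12/7) + 46607496/111322277·25/78 + 3420625/10120207·1 = 1/2 ✓
b·c²: (-43343489/2671734648)·144/49 + 46607496/111322277·625/6084 + 3420625/10120207·1 = 1/3 ✓
b·Ac: 46607496/111322277·132/91 + 3420625/10120207·(-3559/2730) = 1/6 ✓
b·c³: (-43343489/2671734648)·(-1728/343) + 46607496/111322277·15625/474552 + 3420625/10120207·1 = 3593161874/8288449533 ≠ 1/4 ⇒ order 3.
b·(c∘Ac): 46607496/111322277·550/1183 + 3420625/10120207·(-3559/2730) = -104557175/425048694 ≠ 1/8
b·Ac²: 46607496/111322277·(-1584/637) + 3420625/10120207·257657/212940 = -146698861889/232076586924 ≠ 1/12
b·A²c: 3420625/10120207·(-1452/637) = -382057500/495890143 ≠ 1/24

3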